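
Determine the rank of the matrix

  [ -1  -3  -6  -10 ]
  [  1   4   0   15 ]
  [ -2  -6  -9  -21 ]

r1 := -1·r1
  [  1   3   6   10 ]
  [  1   4   0   15 ]
  [ -2  -6  -9  -21 ]
r2 := r2 − r1
  [  1   3   6   10 ]
  [  0   1  -6    5 ]
  [ -2  -6  -9  -21 ]
r3 := r3 + 2·r1
  [ 1  3   6  10 ]
  [ 0  1  -6   5 ]
  [ 0  0   3  -1 ]
r3 := 1/3·r3
  [ 1  3   6    10 ]
  [ 0  1  -6     5 ]
  [ 0  0   1  -1/3 ]
r2 := r2 + 6·r3
  [ 1  3  6    10 ]
  [ 0  1  0     3 ]
  [ 0  0  1  -1/3 ]
r1 := r1 − 6·r3
  [ 1  3  0    12 ]
  [ 0  1  0     3 ]
  [ 0  0  1  -1/3 ]
r1 := r1 − 3·r2
  [ 1  0  0     3 ]
  [ 0  1  0     3 ]
  [ 0  0  1  -1/3 ]
The reduced form has 3 nonzero rows.

rank = 3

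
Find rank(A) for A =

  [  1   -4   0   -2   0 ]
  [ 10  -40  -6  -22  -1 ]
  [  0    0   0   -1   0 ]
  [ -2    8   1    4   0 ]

Subtract 10 times ρ1 from ρ2.
  [  1  -4   0  -2   0 ]
  [  0   0  -6  -2  -1 ]
  [  0   0   0  -1   0 ]
  [ -2   8   1   4   0 ]
Add 2 times ρ1 to ρ4.
  [ 1  -4   0  -2   0 ]
  [ 0   0  -6  -2  -1 ]
  [ 0   0   0  -1   0 ]
  [ 0   0   1   0   0 ]
Multiply ρ2 by -1/6.
  [ 1  -4  0   -2    0 ]
  [ 0   0  1  1/3  1/6 ]
  [ 0   0  0   -1    0 ]
  [ 0   0  1    0    0 ]
Subtract ρ2 from ρ4.
  [ 1  -4  0    -2     0 ]
  [ 0   0  1   1/3   1/6 ]
  [ 0   0  0    -1     0 ]
  [ 0   0  0  -1/3  -1/6 ]
Multiply ρ3 by -1.
  [ 1  -4  0    -2     0 ]
  [ 0   0  1   1/3   1/6 ]
  [ 0   0  0     1     0 ]
  [ 0   0  0  -1/3  -1/6 ]
Add 1/3 times ρ3 to ρ4.
  [ 1  -4  0   -2     0 ]
  [ 0   0  1  1/3   1/6 ]
  [ 0   0  0    1     0 ]
  [ 0   0  0    0  -1/6 ]
Multiply ρ4 by -6.
  [ 1  -4  0   -2    0 ]
  [ 0   0  1  1/3  1/6 ]
  [ 0   0  0    1    0 ]
  [ 0   0  0    0    1 ]
Subtract 1/6 times ρ4 from ρ2.
  [ 1  -4  0   -2  0 ]
  [ 0   0  1  1/3  0 ]
  [ 0   0  0    1  0 ]
  [ 0   0  0    0  1 ]
Subtract 1/3 times ρ3 from ρ2.
  [ 1  -4  0  -2  0 ]
  [ 0   0  1   0  0 ]
  [ 0   0  0   1  0 ]
  [ 0   0  0   0  1 ]
Add 2 times ρ3 to ρ1.
  [ 1  -4  0  0  0 ]
  [ 0   0  1  0  0 ]
  [ 0   0  0  1  0 ]
  [ 0   0  0  0  1 ]
The reduced form has 4 nonzero rows.

rank = 4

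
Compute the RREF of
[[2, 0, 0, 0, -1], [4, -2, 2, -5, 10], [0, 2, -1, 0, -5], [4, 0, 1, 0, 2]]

Multiply r1 by 1/2.
  [ 1   0   0   0  -1/2 ]
  [ 4  -2   2  -5    10 ]
  [ 0   2  -1   0    -5 ]
  [ 4   0   1   0     2 ]
Subtract 4 times r1 from r2.
  [ 1   0   0   0  -1/2 ]
  [ 0  -2   2  -5    12 ]
  [ 0   2  -1   0    -5 ]
  [ 4   0   1   0     2 ]
Subtract 4 times r1 from r4.
  [ 1   0   0   0  -1/2 ]
  [ 0  -2   2  -5    12 ]
  [ 0   2  -1   0    -5 ]
  [ 0   0   1   0     4 ]
Multiply r2 by -1/2.
  [ 1  0   0    0  -1/2 ]
  [ 0  1  -1  5/2    -6 ]
  [ 0  2  -1    0    -5 ]
  [ 0  0   1    0     4 ]
Subtract 2 times r2 from r3.
  [ 1  0   0    0  -1/2 ]
  [ 0  1  -1  5/2    -6 ]
  [ 0  0   1   -5     7 ]
  [ 0  0   1    0     4 ]
Subtract r3 from r4.
  [ 1  0   0    0  -1/2 ]
  [ 0  1  -1  5/2    -6 ]
  [ 0  0   1   -5     7 ]
  [ 0  0   0    5    -3 ]
Multiply r4 by 1/5.
  [ 1  0   0    0  -1/2 ]
  [ 0  1  -1  5/2    -6 ]
  [ 0  0   1   -5     7 ]
  [ 0  0   0    1  -3/5 ]
Add 5 times r4 to r3.
  [ 1  0   0    0  -1/2 ]
  [ 0  1  -1  5/2    -6 ]
  [ 0  0   1    0     4 ]
  [ 0  0   0    1  -3/5 ]
Subtract 5/2 times r4 from r2.
  [ 1  0   0  0  -1/2 ]
  [ 0  1  -1  0  -9/2 ]
  [ 0  0   1  0     4 ]
  [ 0  0   0  1  -3/5 ]
Add r3 to r2.
  [ 1  0  0  0  -1/2 ]
  [ 0  1  0  0  -1/2 ]
  [ 0  0  1  0     4 ]
  [ 0  0  0  1  -3/5 ]

[[1, 0, 0, 0, -1/2], [0, 1, 0, 0, -1/2], [0, 0, 1, 0, 4], [0, 0, 0, 1, -3/5]]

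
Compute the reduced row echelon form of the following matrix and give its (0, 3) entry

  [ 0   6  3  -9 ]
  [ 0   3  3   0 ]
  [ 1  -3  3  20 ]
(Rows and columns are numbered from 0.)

R1 ↔ R3
  [ 1  -3  3  20 ]
  [ 0   3  3   0 ]
  [ 0   6  3  -9 ]
R2 → 1/3·R2
  [ 1  -3  3  20 ]
  [ 0   1  1   0 ]
  [ 0   6  3  -9 ]
R3 → R3 − 6·R2
  [ 1  -3   3  20 ]
  [ 0   1   1   0 ]
  [ 0   0  -3  -9 ]
R3 → -1/3·R3
  [ 1  -3  3  20 ]
  [ 0   1  1   0 ]
  [ 0   0  1   3 ]
R2 → R2 − R3
  [ 1  -3  3  20 ]
  [ 0   1  0  -3 ]
  [ 0   0  1   3 ]
R1 → R1 − 3·R3
  [ 1  -3  0  11 ]
  [ 0   1  0  -3 ]
  [ 0   0  1   3 ]
R1 → R1 + 3·R2
  [ 1  0  0   2 ]
  [ 0  1  0  -3 ]
  [ 0  0  1   3 ]

2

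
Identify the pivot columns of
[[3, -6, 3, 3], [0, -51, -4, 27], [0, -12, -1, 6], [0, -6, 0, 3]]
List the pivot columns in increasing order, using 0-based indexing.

Multiply ρ1 by 1/3.
  [ 1   -2   1   1 ]
  [ 0  -51  -4  27 ]
  [ 0  -12  -1   6 ]
  [ 0   -6   0   3 ]
Multiply ρ2 by -1/51.
  [ 1   -2     1      1 ]
  [ 0    1  4/51  -9/17 ]
  [ 0  -12    -1      6 ]
  [ 0   -6     0      3 ]
Add 12 times ρ2 to ρ3.
  [ 1  -2      1      1 ]
  [ 0   1   4/51  -9/17 ]
  [ 0   0  -1/17  -6/17 ]
  [ 0  -6      0      3 ]
Add 6 times ρ2 to ρ4.
  [ 1  -2      1      1 ]
  [ 0   1   4/51  -9/17 ]
  [ 0   0  -1/17  -6/17 ]
  [ 0   0   8/17  -3/17 ]
Multiply ρ3 by -17.
  [ 1  -2     1      1 ]
  [ 0   1  4/51  -9/17 ]
  [ 0   0     1      6 ]
  [ 0   0  8/17  -3/17 ]
Subtract 8/17 times ρ3 from ρ4.
  [ 1  -2     1      1 ]
  [ 0   1  4/51  -9/17 ]
  [ 0   0     1      6 ]
  [ 0   0     0     -3 ]
Multiply ρ4 by -1/3.
  [ 1  -2     1      1 ]
  [ 0   1  4/51  -9/17 ]
  [ 0   0     1      6 ]
  [ 0   0     0      1 ]
Subtract 6 times ρ4 from ρ3.
  [ 1  -2     1      1 ]
  [ 0   1  4/51  -9/17 ]
  [ 0   0     1      0 ]
  [ 0   0     0      1 ]
Add 9/17 times ρ4 to ρ2.
  [ 1  -2     1  1 ]
  [ 0   1  4/51  0 ]
  [ 0   0     1  0 ]
  [ 0   0     0  1 ]
Subtract ρ4 from ρ1.
  [ 1  -2     1  0 ]
  [ 0   1  4/51  0 ]
  [ 0   0     1  0 ]
  [ 0   0     0  1 ]
Subtract 4/51 times ρ3 from ρ2.
  [ 1  -2  1  0 ]
  [ 0   1  0  0 ]
  [ 0   0  1  0 ]
  [ 0   0  0  1 ]
Subtract ρ3 from ρ1.
  [ 1  -2  0  0 ]
  [ 0   1  0  0 ]
  [ 0   0  1  0 ]
  [ 0   0  0  1 ]
Add 2 times ρ2 to ρ1.
  [ 1  0  0  0 ]
  [ 0  1  0  0 ]
  [ 0  0  1  0 ]
  [ 0  0  0  1 ]
Pivot columns are the columns containing a leading 1.

0, 1, 2, 3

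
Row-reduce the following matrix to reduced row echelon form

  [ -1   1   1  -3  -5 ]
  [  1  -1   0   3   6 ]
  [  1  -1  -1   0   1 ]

R1 → -1·R1
R2 → R2 − R1
R3 → R3 − R1
R3 → -1/3·R3
R1 → R1 − 3·R3
R1 → R1 + R2

[[1, -1, 0, 0, 2], [0, 0, 1, 0, 1], [0, 0, 0, 1, 4/3]]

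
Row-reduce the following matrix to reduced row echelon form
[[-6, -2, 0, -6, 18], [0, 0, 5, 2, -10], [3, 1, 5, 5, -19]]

ρ1 := -1/6·ρ1
  [ 1  1/3  0  1   -3 ]
  [ 0    0  5  2  -10 ]
  [ 3    1  5  5  -19 ]
ρ3 := ρ3 − 3·ρ1
  [ 1  1/3  0  1   -3 ]
  [ 0    0  5  2  -10 ]
  [ 0    0  5  2  -10 ]
ρ2 := 1/5·ρ2
  [ 1  1/3  0    1   -3 ]
  [ 0    0  1  2/5   -2 ]
  [ 0    0  5    2  -10 ]
ρ3 := ρ3 − 5·ρ2
  [ 1  1/3  0    1  -3 ]
  [ 0    0  1  2/5  -2 ]
  [ 0    0  0    0   0 ]

[[1, 1/3, 0, 1, -3], [0, 0, 1, 2/5, -2], [0, 0, 0, 0, 0]]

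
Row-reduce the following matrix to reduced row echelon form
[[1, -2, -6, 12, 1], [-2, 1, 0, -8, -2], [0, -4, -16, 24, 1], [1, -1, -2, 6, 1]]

r2 → r2 + 2·r1
r4 → r4 − r1
r2 → -1/3·r2
r3 → r3 + 4·r2
r4 → r4 − r2
r3 → 3/8·r3
r4 → r4 + 2/3·r3
r4 → 4·r4
r3 → r3 − 3/8·r4
r1 → r1 − r4
r2 → r2 + 16/3·r3
r1 → r1 − 12·r3
r1 → r1 + 2·r2

[[1, 0, 2, 0, 0], [0, 1, 4, 0, 0], [0, 0, 0, 1, 0], [0, 0, 0, 0, 1]]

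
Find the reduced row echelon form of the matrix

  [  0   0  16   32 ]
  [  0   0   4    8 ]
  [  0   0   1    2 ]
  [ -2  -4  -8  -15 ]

r1 <-> r4
  [ -2  -4  -8  -15 ]
  [  0   0   4    8 ]
  [  0   0   1    2 ]
  [  0   0  16   32 ]
r1 -> -1/2·r1
  [ 1  2   4  15/2 ]
  [ 0  0   4     8 ]
  [ 0  0   1     2 ]
  [ 0  0  16    32 ]
r2 -> 1/4·r2
  [ 1  2   4  15/2 ]
  [ 0  0   1     2 ]
  [ 0  0   1     2 ]
  [ 0  0  16    32 ]
r3 -> r3 − r2
  [ 1  2   4  15/2 ]
  [ 0  0   1     2 ]
  [ 0  0   0     0 ]
  [ 0  0  16    32 ]
r4 -> r4 − 16·r2
  [ 1  2  4  15/2 ]
  [ 0  0  1     2 ]
  [ 0  0  0     0 ]
  [ 0  0  0     0 ]
r1 -> r1 − 4·r2
  [ 1  2  0  -1/2 ]
  [ 0  0  1     2 ]
  [ 0  0  0     0 ]
  [ 0  0  0     0 ]

[[1, 2, 0, -1/2], [0, 0, 1, 2], [0, 0, 0, 0], [0, 0, 0, 0]]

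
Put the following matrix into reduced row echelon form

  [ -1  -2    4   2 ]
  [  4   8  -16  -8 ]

[[1, 2, -4, -2], [0, 0, 0, 0]]

Multiply r1 by -1.
  [ 1  2   -4  -2 ]
  [ 4  8  -16  -8 ]
Subtract 4 times r1 from r2.
  [ 1  2  -4  -2 ]
  [ 0  0   0   0 ]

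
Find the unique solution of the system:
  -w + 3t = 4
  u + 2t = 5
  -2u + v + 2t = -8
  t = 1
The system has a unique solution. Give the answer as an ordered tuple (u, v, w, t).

Form the augmented matrix and row-reduce:
  [  0  0  -1  3  |   4 ]
  [  1  0   0  2  |   5 ]
  [ -2  1   0  2  |  -8 ]
  [  0  0   0  1  |   1 ]
ρ1 ↔ ρ2
  [  1  0   0  2  |   5 ]
  [  0  0  -1  3  |   4 ]
  [ -2  1   0  2  |  -8 ]
  [  0  0   0  1  |   1 ]
ρ3 ← ρ3 + 2·ρ1
  [ 1  0   0  2  |  5 ]
  [ 0  0  -1  3  |  4 ]
  [ 0  1   0  6  |  2 ]
  [ 0  0   0  1  |  1 ]
ρ2 ↔ ρ3
  [ 1  0   0  2  |  5 ]
  [ 0  1   0  6  |  2 ]
  [ 0  0  -1  3  |  4 ]
  [ 0  0   0  1  |  1 ]
ρ3 ← -1·ρ3
  [ 1  0  0   2  |   5 ]
  [ 0  1  0   6  |   2 ]
  [ 0  0  1  -3  |  -4 ]
  [ 0  0  0   1  |   1 ]
ρ3 ← ρ3 + 3·ρ4
  [ 1  0  0  2  |   5 ]
  [ 0  1  0  6  |   2 ]
  [ 0  0  1  0  |  -1 ]
  [ 0  0  0  1  |   1 ]
ρ2 ← ρ2 − 6·ρ4
  [ 1  0  0  2  |   5 ]
  [ 0  1  0  0  |  -4 ]
  [ 0  0  1  0  |  -1 ]
  [ 0  0  0  1  |   1 ]
ρ1 ← ρ1 − 2·ρ4
  [ 1  0  0  0  |   3 ]
  [ 0  1  0  0  |  -4 ]
  [ 0  0  1  0  |  -1 ]
  [ 0  0  0  1  |   1 ]
Reading off the last column: u = 3, v = -4, w = -1, t = 1.

(3, -4, -1, 1)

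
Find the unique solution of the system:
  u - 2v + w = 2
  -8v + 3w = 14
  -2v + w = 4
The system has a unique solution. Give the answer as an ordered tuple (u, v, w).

(-2, -1, 2)

Form the augmented matrix and row-reduce:
  [ 1  -2  1  |   2 ]
  [ 0  -8  3  |  14 ]
  [ 0  -2  1  |   4 ]
Multiply R2 by -1/8.
  [ 1  -2     1  |     2 ]
  [ 0   1  -3/8  |  -7/4 ]
  [ 0  -2     1  |     4 ]
Add 2 times R2 to R3.
  [ 1  -2     1  |     2 ]
  [ 0   1  -3/8  |  -7/4 ]
  [ 0   0   1/4  |   1/2 ]
Multiply R3 by 4.
  [ 1  -2     1  |     2 ]
  [ 0   1  -3/8  |  -7/4 ]
  [ 0   0     1  |     2 ]
Add 3/8 times R3 to R2.
  [ 1  -2  1  |   2 ]
  [ 0   1  0  |  -1 ]
  [ 0   0  1  |   2 ]
Subtract R3 from R1.
  [ 1  -2  0  |   0 ]
  [ 0   1  0  |  -1 ]
  [ 0   0  1  |   2 ]
Add 2 times R2 to R1.
  [ 1  0  0  |  -2 ]
  [ 0  1  0  |  -1 ]
  [ 0  0  1  |   2 ]
Reading off the last column: u = -2, v = -1, w = 2.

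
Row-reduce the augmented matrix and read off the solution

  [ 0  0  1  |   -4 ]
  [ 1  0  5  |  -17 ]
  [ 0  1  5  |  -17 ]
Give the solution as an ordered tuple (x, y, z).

Swap R1 and R2.
  [ 1  0  5  |  -17 ]
  [ 0  0  1  |   -4 ]
  [ 0  1  5  |  -17 ]
Swap R2 and R3.
  [ 1  0  5  |  -17 ]
  [ 0  1  5  |  -17 ]
  [ 0  0  1  |   -4 ]
Subtract 5 times R3 from R2.
  [ 1  0  5  |  -17 ]
  [ 0  1  0  |    3 ]
  [ 0  0  1  |   -4 ]
Subtract 5 times R3 from R1.
  [ 1  0  0  |   3 ]
  [ 0  1  0  |   3 ]
  [ 0  0  1  |  -4 ]
Reading off the last column: x = 3, y = 3, z = -4.

(3, 3, -4)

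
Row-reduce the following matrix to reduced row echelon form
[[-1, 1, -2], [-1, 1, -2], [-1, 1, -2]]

[[1, -1, 2], [0, 0, 0], [0, 0, 0]]

Multiply R1 by -1.
Add R1 to R2.
Add R1 to R3.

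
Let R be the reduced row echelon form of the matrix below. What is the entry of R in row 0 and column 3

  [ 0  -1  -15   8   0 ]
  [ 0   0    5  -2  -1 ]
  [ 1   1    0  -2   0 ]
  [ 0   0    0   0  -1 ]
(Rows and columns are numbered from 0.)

R1 <-> R3
  [ 1   1    0  -2   0 ]
  [ 0   0    5  -2  -1 ]
  [ 0  -1  -15   8   0 ]
  [ 0   0    0   0  -1 ]
R2 <-> R3
  [ 1   1    0  -2   0 ]
  [ 0  -1  -15   8   0 ]
  [ 0   0    5  -2  -1 ]
  [ 0   0    0   0  -1 ]
R2 -> -1·R2
  [ 1  1   0  -2   0 ]
  [ 0  1  15  -8   0 ]
  [ 0  0   5  -2  -1 ]
  [ 0  0   0   0  -1 ]
R3 -> 1/5·R3
  [ 1  1   0    -2     0 ]
  [ 0  1  15    -8     0 ]
  [ 0  0   1  -2/5  -1/5 ]
  [ 0  0   0     0    -1 ]
R4 -> -1·R4
  [ 1  1   0    -2     0 ]
  [ 0  1  15    -8     0 ]
  [ 0  0   1  -2/5  -1/5 ]
  [ 0  0   0     0     1 ]
R3 -> R3 + 1/5·R4
  [ 1  1   0    -2  0 ]
  [ 0  1  15    -8  0 ]
  [ 0  0   1  -2/5  0 ]
  [ 0  0   0     0  1 ]
R2 -> R2 − 15·R3
  [ 1  1  0    -2  0 ]
  [ 0  1  0    -2  0 ]
  [ 0  0  1  -2/5  0 ]
  [ 0  0  0     0  1 ]
R1 -> R1 − R2
  [ 1  0  0     0  0 ]
  [ 0  1  0    -2  0 ]
  [ 0  0  1  -2/5  0 ]
  [ 0  0  0     0  1 ]

0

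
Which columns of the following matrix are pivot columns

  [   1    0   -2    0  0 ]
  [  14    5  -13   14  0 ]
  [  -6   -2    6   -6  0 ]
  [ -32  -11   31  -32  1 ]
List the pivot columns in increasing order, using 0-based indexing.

0, 1, 3, 4

Subtract 14 times r1 from r2.
  [   1    0  -2    0  0 ]
  [   0    5  15   14  0 ]
  [  -6   -2   6   -6  0 ]
  [ -32  -11  31  -32  1 ]
Add 6 times r1 to r3.
  [   1    0  -2    0  0 ]
  [   0    5  15   14  0 ]
  [   0   -2  -6   -6  0 ]
  [ -32  -11  31  -32  1 ]
Add 32 times r1 to r4.
  [ 1    0   -2    0  0 ]
  [ 0    5   15   14  0 ]
  [ 0   -2   -6   -6  0 ]
  [ 0  -11  -33  -32  1 ]
Multiply r2 by 1/5.
  [ 1    0   -2     0  0 ]
  [ 0    1    3  14/5  0 ]
  [ 0   -2   -6    -6  0 ]
  [ 0  -11  -33   -32  1 ]
Add 2 times r2 to r3.
  [ 1    0   -2     0  0 ]
  [ 0    1    3  14/5  0 ]
  [ 0    0    0  -2/5  0 ]
  [ 0  -11  -33   -32  1 ]
Add 11 times r2 to r4.
  [ 1  0  -2     0  0 ]
  [ 0  1   3  14/5  0 ]
  [ 0  0   0  -2/5  0 ]
  [ 0  0   0  -6/5  1 ]
Multiply r3 by -5/2.
  [ 1  0  -2     0  0 ]
  [ 0  1   3  14/5  0 ]
  [ 0  0   0     1  0 ]
  [ 0  0   0  -6/5  1 ]
Add 6/5 times r3 to r4.
  [ 1  0  -2     0  0 ]
  [ 0  1   3  14/5  0 ]
  [ 0  0   0     1  0 ]
  [ 0  0   0     0  1 ]
Subtract 14/5 times r3 from r2.
  [ 1  0  -2  0  0 ]
  [ 0  1   3  0  0 ]
  [ 0  0   0  1  0 ]
  [ 0  0   0  0  1 ]
Pivot columns are the columns containing a leading 1.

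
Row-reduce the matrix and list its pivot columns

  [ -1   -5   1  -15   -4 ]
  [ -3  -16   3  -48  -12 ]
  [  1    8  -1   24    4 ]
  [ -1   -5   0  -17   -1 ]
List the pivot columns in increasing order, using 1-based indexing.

Multiply R1 by -1.
Add 3 times R1 to R2.
Subtract R1 from R3.
Add R1 to R4.
Multiply R2 by -1.
Subtract 3 times R2 from R3.
Swap R3 and R4.
Multiply R3 by -1.
Add R3 to R1.
Subtract 5 times R2 from R1.
Pivot columns are the columns containing a leading 1.

1, 2, 3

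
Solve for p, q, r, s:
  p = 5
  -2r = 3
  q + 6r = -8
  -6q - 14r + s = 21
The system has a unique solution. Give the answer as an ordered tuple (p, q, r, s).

Form the augmented matrix and row-reduce:
  [ 1   0    0  0  |   5 ]
  [ 0   0   -2  0  |   3 ]
  [ 0   1    6  0  |  -8 ]
  [ 0  -6  -14  1  |  21 ]
Swap ρ2 and ρ3.
  [ 1   0    0  0  |   5 ]
  [ 0   1    6  0  |  -8 ]
  [ 0   0   -2  0  |   3 ]
  [ 0  -6  -14  1  |  21 ]
Add 6 times ρ2 to ρ4.
  [ 1  0   0  0  |    5 ]
  [ 0  1   6  0  |   -8 ]
  [ 0  0  -2  0  |    3 ]
  [ 0  0  22  1  |  -27 ]
Multiply ρ3 by -1/2.
  [ 1  0   0  0  |     5 ]
  [ 0  1   6  0  |    -8 ]
  [ 0  0   1  0  |  -3/2 ]
  [ 0  0  22  1  |   -27 ]
Subtract 22 times ρ3 from ρ4.
  [ 1  0  0  0  |     5 ]
  [ 0  1  6  0  |    -8 ]
  [ 0  0  1  0  |  -3/2 ]
  [ 0  0  0  1  |     6 ]
Subtract 6 times ρ3 from ρ2.
  [ 1  0  0  0  |     5 ]
  [ 0  1  0  0  |     1 ]
  [ 0  0  1  0  |  -3/2 ]
  [ 0  0  0  1  |     6 ]
Reading off the last column: p = 5, q = 1, r = -3/2, s = 6.

(5, 1, -3/2, 6)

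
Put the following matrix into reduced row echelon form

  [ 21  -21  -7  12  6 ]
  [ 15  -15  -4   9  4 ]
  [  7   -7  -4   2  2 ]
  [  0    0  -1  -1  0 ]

ρ1 := 1/21·ρ1
  [  1   -1  -1/3  4/7  2/7 ]
  [ 15  -15    -4    9    4 ]
  [  7   -7    -4    2    2 ]
  [  0    0    -1   -1    0 ]
ρ2 := ρ2 − 15·ρ1
  [ 1  -1  -1/3  4/7   2/7 ]
  [ 0   0     1  3/7  -2/7 ]
  [ 7  -7    -4    2     2 ]
  [ 0   0    -1   -1     0 ]
ρ3 := ρ3 − 7·ρ1
  [ 1  -1  -1/3  4/7   2/7 ]
  [ 0   0     1  3/7  -2/7 ]
  [ 0   0  -5/3   -2     0 ]
  [ 0   0    -1   -1     0 ]
ρ3 := ρ3 + 5/3·ρ2
  [ 1  -1  -1/3   4/7     2/7 ]
  [ 0   0     1   3/7    -2/7 ]
  [ 0   0     0  -9/7  -10/21 ]
  [ 0   0    -1    -1       0 ]
ρ4 := ρ4 + ρ2
  [ 1  -1  -1/3   4/7     2/7 ]
  [ 0   0     1   3/7    -2/7 ]
  [ 0   0     0  -9/7  -10/21 ]
  [ 0   0     0  -4/7    -2/7 ]
ρ3 := -7/9·ρ3
  [ 1  -1  -1/3   4/7    2/7 ]
  [ 0   0     1   3/7   -2/7 ]
  [ 0   0     0     1  10/27 ]
  [ 0   0     0  -4/7   -2/7 ]
ρ4 := ρ4 + 4/7·ρ3
  [ 1  -1  -1/3  4/7    2/7 ]
  [ 0   0     1  3/7   -2/7 ]
  [ 0   0     0    1  10/27 ]
  [ 0   0     0    0  -2/27 ]
ρ4 := -27/2·ρ4
  [ 1  -1  -1/3  4/7    2/7 ]
  [ 0   0     1  3/7   -2/7 ]
  [ 0   0     0    1  10/27 ]
  [ 0   0     0    0      1 ]
ρ3 := ρ3 − 10/27·ρ4
  [ 1  -1  -1/3  4/7   2/7 ]
  [ 0   0     1  3/7  -2/7 ]
  [ 0   0     0    1     0 ]
  [ 0   0     0    0     1 ]
ρ2 := ρ2 + 2/7·ρ4
  [ 1  -1  -1/3  4/7  2/7 ]
  [ 0   0     1  3/7    0 ]
  [ 0   0     0    1    0 ]
  [ 0   0     0    0    1 ]
ρ1 := ρ1 − 2/7·ρ4
  [ 1  -1  -1/3  4/7  0 ]
  [ 0   0     1  3/7  0 ]
  [ 0   0     0    1  0 ]
  [ 0   0     0    0  1 ]
ρ2 := ρ2 − 3/7·ρ3
  [ 1  -1  -1/3  4/7  0 ]
  [ 0   0     1    0  0 ]
  [ 0   0     0    1  0 ]
  [ 0   0     0    0  1 ]
ρ1 := ρ1 − 4/7·ρ3
  [ 1  -1  -1/3  0  0 ]
  [ 0   0     1  0  0 ]
  [ 0   0     0  1  0 ]
  [ 0   0     0  0  1 ]
ρ1 := ρ1 + 1/3·ρ2
  [ 1  -1  0  0  0 ]
  [ 0   0  1  0  0 ]
  [ 0   0  0  1  0 ]
  [ 0   0  0  0  1 ]

[[1, -1, 0, 0, 0], [0, 0, 1, 0, 0], [0, 0, 0, 1, 0], [0, 0, 0, 0, 1]]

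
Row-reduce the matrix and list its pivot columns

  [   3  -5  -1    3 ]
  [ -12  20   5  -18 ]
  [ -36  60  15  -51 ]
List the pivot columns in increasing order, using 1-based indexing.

ρ1 → 1/3·ρ1
  [   1  -5/3  -1/3    1 ]
  [ -12    20     5  -18 ]
  [ -36    60    15  -51 ]
ρ2 → ρ2 + 12·ρ1
  [   1  -5/3  -1/3    1 ]
  [   0     0     1   -6 ]
  [ -36    60    15  -51 ]
ρ3 → ρ3 + 36·ρ1
  [ 1  -5/3  -1/3    1 ]
  [ 0     0     1   -6 ]
  [ 0     0     3  -15 ]
ρ3 → ρ3 − 3·ρ2
  [ 1  -5/3  -1/3   1 ]
  [ 0     0     1  -6 ]
  [ 0     0     0   3 ]
ρ3 → 1/3·ρ3
  [ 1  -5/3  -1/3   1 ]
  [ 0     0     1  -6 ]
  [ 0     0     0   1 ]
ρ2 → ρ2 + 6·ρ3
  [ 1  -5/3  -1/3  1 ]
  [ 0     0     1  0 ]
  [ 0     0     0  1 ]
ρ1 → ρ1 − ρ3
  [ 1  -5/3  -1/3  0 ]
  [ 0     0     1  0 ]
  [ 0     0     0  1 ]
ρ1 → ρ1 + 1/3·ρ2
  [ 1  -5/3  0  0 ]
  [ 0     0  1  0 ]
  [ 0     0  0  1 ]
Pivot columns are the columns containing a leading 1.

1, 3, 4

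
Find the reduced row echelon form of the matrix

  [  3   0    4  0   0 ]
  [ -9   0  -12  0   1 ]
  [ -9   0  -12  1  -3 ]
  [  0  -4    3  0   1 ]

Multiply R1 by 1/3.
Add 9 times R1 to R2.
Add 9 times R1 to R3.
Swap R2 and R4.
Multiply R2 by -1/4.
Add 3 times R4 to R3.
Add 1/4 times R4 to R2.

[[1, 0, 4/3, 0, 0], [0, 1, -3/4, 0, 0], [0, 0, 0, 1, 0], [0, 0, 0, 0, 1]]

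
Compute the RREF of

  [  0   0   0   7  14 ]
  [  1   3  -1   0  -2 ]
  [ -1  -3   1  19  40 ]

[[1, 3, -1, 0, -2], [0, 0, 0, 1, 2], [0, 0, 0, 0, 0]]

Swap r1 and r2.
  [  1   3  -1   0  -2 ]
  [  0   0   0   7  14 ]
  [ -1  -3   1  19  40 ]
Add r1 to r3.
  [ 1  3  -1   0  -2 ]
  [ 0  0   0   7  14 ]
  [ 0  0   0  19  38 ]
Multiply r2 by 1/7.
  [ 1  3  -1   0  -2 ]
  [ 0  0   0   1   2 ]
  [ 0  0   0  19  38 ]
Subtract 19 times r2 from r3.
  [ 1  3  -1  0  -2 ]
  [ 0  0   0  1   2 ]
  [ 0  0   0  0   0 ]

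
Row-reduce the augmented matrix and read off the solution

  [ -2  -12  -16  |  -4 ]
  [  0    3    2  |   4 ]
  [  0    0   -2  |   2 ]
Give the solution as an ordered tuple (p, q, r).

Multiply r1 by -1/2.
  [ 1  6   8  |  2 ]
  [ 0  3   2  |  4 ]
  [ 0  0  -2  |  2 ]
Multiply r2 by 1/3.
  [ 1  6    8  |    2 ]
  [ 0  1  2/3  |  4/3 ]
  [ 0  0   -2  |    2 ]
Multiply r3 by -1/2.
  [ 1  6    8  |    2 ]
  [ 0  1  2/3  |  4/3 ]
  [ 0  0    1  |   -1 ]
Subtract 2/3 times r3 from r2.
  [ 1  6  8  |   2 ]
  [ 0  1  0  |   2 ]
  [ 0  0  1  |  -1 ]
Subtract 8 times r3 from r1.
  [ 1  6  0  |  10 ]
  [ 0  1  0  |   2 ]
  [ 0  0  1  |  -1 ]
Subtract 6 times r2 from r1.
  [ 1  0  0  |  -2 ]
  [ 0  1  0  |   2 ]
  [ 0  0  1  |  -1 ]
Reading off the last column: p = -2, q = 2, r = -1.

(-2, 2, -1)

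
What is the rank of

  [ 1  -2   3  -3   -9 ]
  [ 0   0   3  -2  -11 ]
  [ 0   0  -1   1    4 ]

rank = 3

ρ2 ← 1/3·ρ2
  [ 1  -2   3    -3     -9 ]
  [ 0   0   1  -2/3  -11/3 ]
  [ 0   0  -1     1      4 ]
ρ3 ← ρ3 + ρ2
  [ 1  -2  3    -3     -9 ]
  [ 0   0  1  -2/3  -11/3 ]
  [ 0   0  0   1/3    1/3 ]
ρ3 ← 3·ρ3
  [ 1  -2  3    -3     -9 ]
  [ 0   0  1  -2/3  -11/3 ]
  [ 0   0  0     1      1 ]
ρ2 ← ρ2 + 2/3·ρ3
  [ 1  -2  3  -3  -9 ]
  [ 0   0  1   0  -3 ]
  [ 0   0  0   1   1 ]
ρ1 ← ρ1 + 3·ρ3
  [ 1  -2  3  0  -6 ]
  [ 0   0  1  0  -3 ]
  [ 0   0  0  1   1 ]
ρ1 ← ρ1 − 3·ρ2
  [ 1  -2  0  0   3 ]
  [ 0   0  1  0  -3 ]
  [ 0   0  0  1   1 ]
The reduced form has 3 nonzero rows.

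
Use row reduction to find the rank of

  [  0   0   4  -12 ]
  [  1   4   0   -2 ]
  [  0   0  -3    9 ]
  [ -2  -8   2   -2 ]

rank = 2

Swap R1 and R2.
  [  1   4   0   -2 ]
  [  0   0   4  -12 ]
  [  0   0  -3    9 ]
  [ -2  -8   2   -2 ]
Add 2 times R1 to R4.
  [ 1  4   0   -2 ]
  [ 0  0   4  -12 ]
  [ 0  0  -3    9 ]
  [ 0  0   2   -6 ]
Multiply R2 by 1/4.
  [ 1  4   0  -2 ]
  [ 0  0   1  -3 ]
  [ 0  0  -3   9 ]
  [ 0  0   2  -6 ]
Add 3 times R2 to R3.
  [ 1  4  0  -2 ]
  [ 0  0  1  -3 ]
  [ 0  0  0   0 ]
  [ 0  0  2  -6 ]
Subtract 2 times R2 from R4.
  [ 1  4  0  -2 ]
  [ 0  0  1  -3 ]
  [ 0  0  0   0 ]
  [ 0  0  0   0 ]
The reduced form has 2 nonzero rows.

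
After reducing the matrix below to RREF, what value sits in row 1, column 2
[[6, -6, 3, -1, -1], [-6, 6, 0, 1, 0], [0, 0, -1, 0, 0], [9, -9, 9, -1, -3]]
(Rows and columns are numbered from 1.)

-1

Multiply ρ1 by 1/6.
  [  1  -1  1/2  -1/6  -1/6 ]
  [ -6   6    0     1     0 ]
  [  0   0   -1     0     0 ]
  [  9  -9    9    -1    -3 ]
Add 6 times ρ1 to ρ2.
  [ 1  -1  1/2  -1/6  -1/6 ]
  [ 0   0    3     0    -1 ]
  [ 0   0   -1     0     0 ]
  [ 9  -9    9    -1    -3 ]
Subtract 9 times ρ1 from ρ4.
  [ 1  -1  1/2  -1/6  -1/6 ]
  [ 0   0    3     0    -1 ]
  [ 0   0   -1     0     0 ]
  [ 0   0  9/2   1/2  -3/2 ]
Multiply ρ2 by 1/3.
  [ 1  -1  1/2  -1/6  -1/6 ]
  [ 0   0    1     0  -1/3 ]
  [ 0   0   -1     0     0 ]
  [ 0   0  9/2   1/2  -3/2 ]
Add ρ2 to ρ3.
  [ 1  -1  1/2  -1/6  -1/6 ]
  [ 0   0    1     0  -1/3 ]
  [ 0   0    0     0  -1/3 ]
  [ 0   0  9/2   1/2  -3/2 ]
Subtract 9/2 times ρ2 from ρ4.
  [ 1  -1  1/2  -1/6  -1/6 ]
  [ 0   0    1     0  -1/3 ]
  [ 0   0    0     0  -1/3 ]
  [ 0   0    0   1/2     0 ]
Swap ρ3 and ρ4.
  [ 1  -1  1/2  -1/6  -1/6 ]
  [ 0   0    1     0  -1/3 ]
  [ 0   0    0   1/2     0 ]
  [ 0   0    0     0  -1/3 ]
Multiply ρ3 by 2.
  [ 1  -1  1/2  -1/6  -1/6 ]
  [ 0   0    1     0  -1/3 ]
  [ 0   0    0     1     0 ]
  [ 0   0    0     0  -1/3 ]
Multiply ρ4 by -3.
  [ 1  -1  1/2  -1/6  -1/6 ]
  [ 0   0    1     0  -1/3 ]
  [ 0   0    0     1     0 ]
  [ 0   0    0     0     1 ]
Add 1/3 times ρ4 to ρ2.
  [ 1  -1  1/2  -1/6  -1/6 ]
  [ 0   0    1     0     0 ]
  [ 0   0    0     1     0 ]
  [ 0   0    0     0     1 ]
Add 1/6 times ρ4 to ρ1.
  [ 1  -1  1/2  -1/6  0 ]
  [ 0   0    1     0  0 ]
  [ 0   0    0     1  0 ]
  [ 0   0    0     0  1 ]
Add 1/6 times ρ3 to ρ1.
  [ 1  -1  1/2  0  0 ]
  [ 0   0    1  0  0 ]
  [ 0   0    0  1  0 ]
  [ 0   0    0  0  1 ]
Subtract 1/2 times ρ2 from ρ1.
  [ 1  -1  0  0  0 ]
  [ 0   0  1  0  0 ]
  [ 0   0  0  1  0 ]
  [ 0   0  0  0  1 ]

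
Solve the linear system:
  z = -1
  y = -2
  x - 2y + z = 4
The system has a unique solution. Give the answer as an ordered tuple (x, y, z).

(1, -2, -1)

Form the augmented matrix and row-reduce:
  [ 0   0  1  |  -1 ]
  [ 0   1  0  |  -2 ]
  [ 1  -2  1  |   4 ]
R1 ↔ R3
  [ 1  -2  1  |   4 ]
  [ 0   1  0  |  -2 ]
  [ 0   0  1  |  -1 ]
R1 ← R1 − R3
  [ 1  -2  0  |   5 ]
  [ 0   1  0  |  -2 ]
  [ 0   0  1  |  -1 ]
R1 ← R1 + 2·R2
  [ 1  0  0  |   1 ]
  [ 0  1  0  |  -2 ]
  [ 0  0  1  |  -1 ]
Reading off the last column: x = 1, y = -2, z = -1.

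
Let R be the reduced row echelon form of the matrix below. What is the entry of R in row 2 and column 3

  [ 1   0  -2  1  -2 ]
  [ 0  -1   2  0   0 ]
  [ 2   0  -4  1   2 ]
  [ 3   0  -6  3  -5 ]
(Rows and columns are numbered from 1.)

Subtract 2 times r1 from r3.
  [ 1   0  -2   1  -2 ]
  [ 0  -1   2   0   0 ]
  [ 0   0   0  -1   6 ]
  [ 3   0  -6   3  -5 ]
Subtract 3 times r1 from r4.
  [ 1   0  -2   1  -2 ]
  [ 0  -1   2   0   0 ]
  [ 0   0   0  -1   6 ]
  [ 0   0   0   0   1 ]
Multiply r2 by -1.
  [ 1  0  -2   1  -2 ]
  [ 0  1  -2   0   0 ]
  [ 0  0   0  -1   6 ]
  [ 0  0   0   0   1 ]
Multiply r3 by -1.
  [ 1  0  -2  1  -2 ]
  [ 0  1  -2  0   0 ]
  [ 0  0   0  1  -6 ]
  [ 0  0   0  0   1 ]
Add 6 times r4 to r3.
  [ 1  0  -2  1  -2 ]
  [ 0  1  -2  0   0 ]
  [ 0  0   0  1   0 ]
  [ 0  0   0  0   1 ]
Add 2 times r4 to r1.
  [ 1  0  -2  1  0 ]
  [ 0  1  -2  0  0 ]
  [ 0  0   0  1  0 ]
  [ 0  0   0  0  1 ]
Subtract r3 from r1.
  [ 1  0  -2  0  0 ]
  [ 0  1  -2  0  0 ]
  [ 0  0   0  1  0 ]
  [ 0  0   0  0  1 ]

-2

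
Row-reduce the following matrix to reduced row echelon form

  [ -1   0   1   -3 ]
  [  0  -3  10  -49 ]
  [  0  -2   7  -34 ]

R1 -> -1·R1
R2 -> -1/3·R2
R3 -> R3 + 2·R2
R3 -> 3·R3
R2 -> R2 + 10/3·R3
R1 -> R1 + R3

[[1, 0, 0, -1], [0, 1, 0, 3], [0, 0, 1, -4]]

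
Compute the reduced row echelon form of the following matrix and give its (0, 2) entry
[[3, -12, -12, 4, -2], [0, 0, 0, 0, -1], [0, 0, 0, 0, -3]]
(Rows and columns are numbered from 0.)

r1 -> 1/3·r1
  [ 1  -4  -4  4/3  -2/3 ]
  [ 0   0   0    0    -1 ]
  [ 0   0   0    0    -3 ]
r2 -> -1·r2
  [ 1  -4  -4  4/3  -2/3 ]
  [ 0   0   0    0     1 ]
  [ 0   0   0    0    -3 ]
r3 -> r3 + 3·r2
  [ 1  -4  -4  4/3  -2/3 ]
  [ 0   0   0    0     1 ]
  [ 0   0   0    0     0 ]
r1 -> r1 + 2/3·r2
  [ 1  -4  -4  4/3  0 ]
  [ 0   0   0    0  1 ]
  [ 0   0   0    0  0 ]

-4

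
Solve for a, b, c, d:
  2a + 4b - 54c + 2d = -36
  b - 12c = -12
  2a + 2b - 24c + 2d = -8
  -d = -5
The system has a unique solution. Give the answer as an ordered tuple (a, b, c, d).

Form the augmented matrix and row-reduce:
  [ 2  4  -54   2  |  -36 ]
  [ 0  1  -12   0  |  -12 ]
  [ 2  2  -24   2  |   -8 ]
  [ 0  0    0  -1  |   -5 ]
R1 := 1/2·R1
  [ 1  2  -27   1  |  -18 ]
  [ 0  1  -12   0  |  -12 ]
  [ 2  2  -24   2  |   -8 ]
  [ 0  0    0  -1  |   -5 ]
R3 := R3 − 2·R1
  [ 1   2  -27   1  |  -18 ]
  [ 0   1  -12   0  |  -12 ]
  [ 0  -2   30   0  |   28 ]
  [ 0   0    0  -1  |   -5 ]
R3 := R3 + 2·R2
  [ 1  2  -27   1  |  -18 ]
  [ 0  1  -12   0  |  -12 ]
  [ 0  0    6   0  |    4 ]
  [ 0  0    0  -1  |   -5 ]
R3 := 1/6·R3
  [ 1  2  -27   1  |  -18 ]
  [ 0  1  -12   0  |  -12 ]
  [ 0  0    1   0  |  2/3 ]
  [ 0  0    0  -1  |   -5 ]
R4 := -1·R4
  [ 1  2  -27  1  |  -18 ]
  [ 0  1  -12  0  |  -12 ]
  [ 0  0    1  0  |  2/3 ]
  [ 0  0    0  1  |    5 ]
R1 := R1 − R4
  [ 1  2  -27  0  |  -23 ]
  [ 0  1  -12  0  |  -12 ]
  [ 0  0    1  0  |  2/3 ]
  [ 0  0    0  1  |    5 ]
R2 := R2 + 12·R3
  [ 1  2  -27  0  |  -23 ]
  [ 0  1    0  0  |   -4 ]
  [ 0  0    1  0  |  2/3 ]
  [ 0  0    0  1  |    5 ]
R1 := R1 + 27·R3
  [ 1  2  0  0  |   -5 ]
  [ 0  1  0  0  |   -4 ]
  [ 0  0  1  0  |  2/3 ]
  [ 0  0  0  1  |    5 ]
R1 := R1 − 2·R2
  [ 1  0  0  0  |    3 ]
  [ 0  1  0  0  |   -4 ]
  [ 0  0  1  0  |  2/3 ]
  [ 0  0  0  1  |    5 ]
Reading off the last column: a = 3, b = -4, c = 2/3, d = 5.

(3, -4, 2/3, 5)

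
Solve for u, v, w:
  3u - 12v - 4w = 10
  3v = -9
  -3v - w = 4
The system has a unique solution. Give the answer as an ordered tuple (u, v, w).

(-2, -3, 5)

Form the augmented matrix and row-reduce:
  [ 3  -12  -4  |  10 ]
  [ 0    3   0  |  -9 ]
  [ 0   -3  -1  |   4 ]
r1 -> 1/3·r1
  [ 1  -4  -4/3  |  10/3 ]
  [ 0   3     0  |    -9 ]
  [ 0  -3    -1  |     4 ]
r2 -> 1/3·r2
  [ 1  -4  -4/3  |  10/3 ]
  [ 0   1     0  |    -3 ]
  [ 0  -3    -1  |     4 ]
r3 -> r3 + 3·r2
  [ 1  -4  -4/3  |  10/3 ]
  [ 0   1     0  |    -3 ]
  [ 0   0    -1  |    -5 ]
r3 -> -1·r3
  [ 1  -4  -4/3  |  10/3 ]
  [ 0   1     0  |    -3 ]
  [ 0   0     1  |     5 ]
r1 -> r1 + 4/3·r3
  [ 1  -4  0  |  10 ]
  [ 0   1  0  |  -3 ]
  [ 0   0  1  |   5 ]
r1 -> r1 + 4·r2
  [ 1  0  0  |  -2 ]
  [ 0  1  0  |  -3 ]
  [ 0  0  1  |   5 ]
Reading off the last column: u = -2, v = -3, w = 5.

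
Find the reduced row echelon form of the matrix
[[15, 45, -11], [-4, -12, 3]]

ρ1 -> 1/15·ρ1
  [  1    3  -11/15 ]
  [ -4  -12       3 ]
ρ2 -> ρ2 + 4·ρ1
  [ 1  3  -11/15 ]
  [ 0  0    1/15 ]
ρ2 -> 15·ρ2
  [ 1  3  -11/15 ]
  [ 0  0       1 ]
ρ1 -> ρ1 + 11/15·ρ2
  [ 1  3  0 ]
  [ 0  0  1 ]

[[1, 3, 0], [0, 0, 1]]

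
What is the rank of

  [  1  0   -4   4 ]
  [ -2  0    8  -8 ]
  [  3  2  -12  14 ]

Add 2 times R1 to R2.
  [ 1  0   -4   4 ]
  [ 0  0    0   0 ]
  [ 3  2  -12  14 ]
Subtract 3 times R1 from R3.
  [ 1  0  -4  4 ]
  [ 0  0   0  0 ]
  [ 0  2   0  2 ]
Swap R2 and R3.
  [ 1  0  -4  4 ]
  [ 0  2   0  2 ]
  [ 0  0   0  0 ]
Multiply R2 by 1/2.
  [ 1  0  -4  4 ]
  [ 0  1   0  1 ]
  [ 0  0   0  0 ]
The reduced form has 2 nonzero rows.

rank = 2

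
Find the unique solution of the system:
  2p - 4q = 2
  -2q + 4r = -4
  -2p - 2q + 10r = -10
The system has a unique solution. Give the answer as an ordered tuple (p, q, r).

Form the augmented matrix and row-reduce:
  [  2  -4   0  |    2 ]
  [  0  -2   4  |   -4 ]
  [ -2  -2  10  |  -10 ]
r1 → 1/2·r1
  [  1  -2   0  |    1 ]
  [  0  -2   4  |   -4 ]
  [ -2  -2  10  |  -10 ]
r3 → r3 + 2·r1
  [ 1  -2   0  |   1 ]
  [ 0  -2   4  |  -4 ]
  [ 0  -6  10  |  -8 ]
r2 → -1/2·r2
  [ 1  -2   0  |   1 ]
  [ 0   1  -2  |   2 ]
  [ 0  -6  10  |  -8 ]
r3 → r3 + 6·r2
  [ 1  -2   0  |  1 ]
  [ 0   1  -2  |  2 ]
  [ 0   0  -2  |  4 ]
r3 → -1/2·r3
  [ 1  -2   0  |   1 ]
  [ 0   1  -2  |   2 ]
  [ 0   0   1  |  -2 ]
r2 → r2 + 2·r3
  [ 1  -2  0  |   1 ]
  [ 0   1  0  |  -2 ]
  [ 0   0  1  |  -2 ]
r1 → r1 + 2·r2
  [ 1  0  0  |  -3 ]
  [ 0  1  0  |  -2 ]
  [ 0  0  1  |  -2 ]
Reading off the last column: p = -3, q = -2, r = -2.

(-3, -2, -2)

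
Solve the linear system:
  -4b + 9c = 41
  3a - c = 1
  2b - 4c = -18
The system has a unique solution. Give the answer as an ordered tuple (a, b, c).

Form the augmented matrix and row-reduce:
  [ 0  -4   9  |   41 ]
  [ 3   0  -1  |    1 ]
  [ 0   2  -4  |  -18 ]
R1 <-> R2
  [ 3   0  -1  |    1 ]
  [ 0  -4   9  |   41 ]
  [ 0   2  -4  |  -18 ]
R1 -> 1/3·R1
  [ 1   0  -1/3  |  1/3 ]
  [ 0  -4     9  |   41 ]
  [ 0   2    -4  |  -18 ]
R2 -> -1/4·R2
  [ 1  0  -1/3  |    1/3 ]
  [ 0  1  -9/4  |  -41/4 ]
  [ 0  2    -4  |    -18 ]
R3 -> R3 − 2·R2
  [ 1  0  -1/3  |    1/3 ]
  [ 0  1  -9/4  |  -41/4 ]
  [ 0  0   1/2  |    5/2 ]
R3 -> 2·R3
  [ 1  0  -1/3  |    1/3 ]
  [ 0  1  -9/4  |  -41/4 ]
  [ 0  0     1  |      5 ]
R2 -> R2 + 9/4·R3
  [ 1  0  -1/3  |  1/3 ]
  [ 0  1     0  |    1 ]
  [ 0  0     1  |    5 ]
R1 -> R1 + 1/3·R3
  [ 1  0  0  |  2 ]
  [ 0  1  0  |  1 ]
  [ 0  0  1  |  5 ]
Reading off the last column: a = 2, b = 1, c = 5.

(2, 1, 5)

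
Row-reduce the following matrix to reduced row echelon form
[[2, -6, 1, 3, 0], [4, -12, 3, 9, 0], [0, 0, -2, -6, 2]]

[[1, -3, 0, 0, 0], [0, 0, 1, 3, 0], [0, 0, 0, 0, 1]]

r1 := 1/2·r1
  [ 1   -3  1/2  3/2  0 ]
  [ 4  -12    3    9  0 ]
  [ 0    0   -2   -6  2 ]
r2 := r2 − 4·r1
  [ 1  -3  1/2  3/2  0 ]
  [ 0   0    1    3  0 ]
  [ 0   0   -2   -6  2 ]
r3 := r3 + 2·r2
  [ 1  -3  1/2  3/2  0 ]
  [ 0   0    1    3  0 ]
  [ 0   0    0    0  2 ]
r3 := 1/2·r3
  [ 1  -3  1/2  3/2  0 ]
  [ 0   0    1    3  0 ]
  [ 0   0    0    0  1 ]
r1 := r1 − 1/2·r2
  [ 1  -3  0  0  0 ]
  [ 0   0  1  3  0 ]
  [ 0   0  0  0  1 ]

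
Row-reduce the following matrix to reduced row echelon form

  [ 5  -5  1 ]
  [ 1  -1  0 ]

[[1, -1, 0], [0, 0, 1]]

Multiply ρ1 by 1/5.
Subtract ρ1 from ρ2.
Multiply ρ2 by -5.
Subtract 1/5 times ρ2 from ρ1.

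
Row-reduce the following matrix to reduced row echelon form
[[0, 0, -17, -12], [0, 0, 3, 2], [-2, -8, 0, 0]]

R1 ↔ R3
R1 -> -1/2·R1
R2 -> 1/3·R2
R3 -> R3 + 17·R2
R3 -> -3/2·R3
R2 -> R2 − 2/3·R3

[[1, 4, 0, 0], [0, 0, 1, 0], [0, 0, 0, 1]]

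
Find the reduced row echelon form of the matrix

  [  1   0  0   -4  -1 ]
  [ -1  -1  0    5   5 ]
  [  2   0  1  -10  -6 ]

ρ2 → ρ2 + ρ1
  [ 1   0  0   -4  -1 ]
  [ 0  -1  0    1   4 ]
  [ 2   0  1  -10  -6 ]
ρ3 → ρ3 − 2·ρ1
  [ 1   0  0  -4  -1 ]
  [ 0  -1  0   1   4 ]
  [ 0   0  1  -2  -4 ]
ρ2 → -1·ρ2
  [ 1  0  0  -4  -1 ]
  [ 0  1  0  -1  -4 ]
  [ 0  0  1  -2  -4 ]

[[1, 0, 0, -4, -1], [0, 1, 0, -1, -4], [0, 0, 1, -2, -4]]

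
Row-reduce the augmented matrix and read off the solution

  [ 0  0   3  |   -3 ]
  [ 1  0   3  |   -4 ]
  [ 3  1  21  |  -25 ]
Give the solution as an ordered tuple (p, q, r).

(-1, -1, -1)

Swap r1 and r2.
  [ 1  0   3  |   -4 ]
  [ 0  0   3  |   -3 ]
  [ 3  1  21  |  -25 ]
Subtract 3 times r1 from r3.
  [ 1  0   3  |   -4 ]
  [ 0  0   3  |   -3 ]
  [ 0  1  12  |  -13 ]
Swap r2 and r3.
  [ 1  0   3  |   -4 ]
  [ 0  1  12  |  -13 ]
  [ 0  0   3  |   -3 ]
Multiply r3 by 1/3.
  [ 1  0   3  |   -4 ]
  [ 0  1  12  |  -13 ]
  [ 0  0   1  |   -1 ]
Subtract 12 times r3 from r2.
  [ 1  0  3  |  -4 ]
  [ 0  1  0  |  -1 ]
  [ 0  0  1  |  -1 ]
Subtract 3 times r3 from r1.
  [ 1  0  0  |  -1 ]
  [ 0  1  0  |  -1 ]
  [ 0  0  1  |  -1 ]
Reading off the last column: p = -1, q = -1, r = -1.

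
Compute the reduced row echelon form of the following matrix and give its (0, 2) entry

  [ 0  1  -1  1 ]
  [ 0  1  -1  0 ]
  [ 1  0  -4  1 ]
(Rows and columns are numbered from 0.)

R1 <-> R3
  [ 1  0  -4  1 ]
  [ 0  1  -1  0 ]
  [ 0  1  -1  1 ]
R3 → R3 − R2
  [ 1  0  -4  1 ]
  [ 0  1  -1  0 ]
  [ 0  0   0  1 ]
R1 → R1 − R3
  [ 1  0  -4  0 ]
  [ 0  1  -1  0 ]
  [ 0  0   0  1 ]

-4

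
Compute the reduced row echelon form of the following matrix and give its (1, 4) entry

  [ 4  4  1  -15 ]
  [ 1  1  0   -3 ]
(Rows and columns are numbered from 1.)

-3

R1 -> 1/4·R1
  [ 1  1  1/4  -15/4 ]
  [ 1  1    0     -3 ]
R2 -> R2 − R1
  [ 1  1   1/4  -15/4 ]
  [ 0  0  -1/4    3/4 ]
R2 -> -4·R2
  [ 1  1  1/4  -15/4 ]
  [ 0  0    1     -3 ]
R1 -> R1 − 1/4·R2
  [ 1  1  0  -3 ]
  [ 0  0  1  -3 ]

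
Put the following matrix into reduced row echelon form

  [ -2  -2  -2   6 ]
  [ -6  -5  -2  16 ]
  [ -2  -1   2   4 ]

Multiply R1 by -1/2.
  [  1   1   1  -3 ]
  [ -6  -5  -2  16 ]
  [ -2  -1   2   4 ]
Add 6 times R1 to R2.
  [  1   1  1  -3 ]
  [  0   1  4  -2 ]
  [ -2  -1  2   4 ]
Add 2 times R1 to R3.
  [ 1  1  1  -3 ]
  [ 0  1  4  -2 ]
  [ 0  1  4  -2 ]
Subtract R2 from R3.
  [ 1  1  1  -3 ]
  [ 0  1  4  -2 ]
  [ 0  0  0   0 ]
Subtract R2 from R1.
  [ 1  0  -3  -1 ]
  [ 0  1   4  -2 ]
  [ 0  0   0   0 ]

[[1, 0, -3, -1], [0, 1, 4, -2], [0, 0, 0, 0]]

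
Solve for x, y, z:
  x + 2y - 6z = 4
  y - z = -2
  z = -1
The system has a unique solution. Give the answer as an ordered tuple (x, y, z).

(4, -3, -1)

Form the augmented matrix and row-reduce:
  [ 1  2  -6  |   4 ]
  [ 0  1  -1  |  -2 ]
  [ 0  0   1  |  -1 ]
ρ2 ← ρ2 + ρ3
  [ 1  2  -6  |   4 ]
  [ 0  1   0  |  -3 ]
  [ 0  0   1  |  -1 ]
ρ1 ← ρ1 + 6·ρ3
  [ 1  2  0  |  -2 ]
  [ 0  1  0  |  -3 ]
  [ 0  0  1  |  -1 ]
ρ1 ← ρ1 − 2·ρ2
  [ 1  0  0  |   4 ]
  [ 0  1  0  |  -3 ]
  [ 0  0  1  |  -1 ]
Reading off the last column: x = 4, y = -3, z = -1.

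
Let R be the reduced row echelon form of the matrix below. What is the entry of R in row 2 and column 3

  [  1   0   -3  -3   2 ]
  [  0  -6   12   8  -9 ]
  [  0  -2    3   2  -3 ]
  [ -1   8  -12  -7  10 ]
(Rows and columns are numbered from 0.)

2/3

R4 ← R4 + R1
  [ 1   0   -3   -3   2 ]
  [ 0  -6   12    8  -9 ]
  [ 0  -2    3    2  -3 ]
  [ 0   8  -15  -10  12 ]
R2 ← -1/6·R2
  [ 1   0   -3    -3    2 ]
  [ 0   1   -2  -4/3  3/2 ]
  [ 0  -2    3     2   -3 ]
  [ 0   8  -15   -10   12 ]
R3 ← R3 + 2·R2
  [ 1  0   -3    -3    2 ]
  [ 0  1   -2  -4/3  3/2 ]
  [ 0  0   -1  -2/3    0 ]
  [ 0  8  -15   -10   12 ]
R4 ← R4 − 8·R2
  [ 1  0  -3    -3    2 ]
  [ 0  1  -2  -4/3  3/2 ]
  [ 0  0  -1  -2/3    0 ]
  [ 0  0   1   2/3    0 ]
R3 ← -1·R3
  [ 1  0  -3    -3    2 ]
  [ 0  1  -2  -4/3  3/2 ]
  [ 0  0   1   2/3    0 ]
  [ 0  0   1   2/3    0 ]
R4 ← R4 − R3
  [ 1  0  -3    -3    2 ]
  [ 0  1  -2  -4/3  3/2 ]
  [ 0  0   1   2/3    0 ]
  [ 0  0   0     0    0 ]
R2 ← R2 + 2·R3
  [ 1  0  -3   -3    2 ]
  [ 0  1   0    0  3/2 ]
  [ 0  0   1  2/3    0 ]
  [ 0  0   0    0    0 ]
R1 ← R1 + 3·R3
  [ 1  0  0   -1    2 ]
  [ 0  1  0    0  3/2 ]
  [ 0  0  1  2/3    0 ]
  [ 0  0  0    0    0 ]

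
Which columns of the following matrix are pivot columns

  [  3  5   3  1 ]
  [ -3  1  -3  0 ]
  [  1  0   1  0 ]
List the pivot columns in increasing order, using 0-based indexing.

0, 1, 3

R1 → 1/3·R1
  [  1  5/3   1  1/3 ]
  [ -3    1  -3    0 ]
  [  1    0   1    0 ]
R2 → R2 + 3·R1
  [ 1  5/3  1  1/3 ]
  [ 0    6  0    1 ]
  [ 1    0  1    0 ]
R3 → R3 − R1
  [ 1   5/3  1   1/3 ]
  [ 0     6  0     1 ]
  [ 0  -5/3  0  -1/3 ]
R2 → 1/6·R2
  [ 1   5/3  1   1/3 ]
  [ 0     1  0   1/6 ]
  [ 0  -5/3  0  -1/3 ]
R3 → R3 + 5/3·R2
  [ 1  5/3  1    1/3 ]
  [ 0    1  0    1/6 ]
  [ 0    0  0  -1/18 ]
R3 → -18·R3
  [ 1  5/3  1  1/3 ]
  [ 0    1  0  1/6 ]
  [ 0    0  0    1 ]
R2 → R2 − 1/6·R3
  [ 1  5/3  1  1/3 ]
  [ 0    1  0    0 ]
  [ 0    0  0    1 ]
R1 → R1 − 1/3·R3
  [ 1  5/3  1  0 ]
  [ 0    1  0  0 ]
  [ 0    0  0  1 ]
R1 → R1 − 5/3·R2
  [ 1  0  1  0 ]
  [ 0  1  0  0 ]
  [ 0  0  0  1 ]
Pivot columns are the columns containing a leading 1.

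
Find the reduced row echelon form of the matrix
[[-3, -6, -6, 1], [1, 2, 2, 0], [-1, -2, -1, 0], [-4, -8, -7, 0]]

[[1, 2, 0, 0], [0, 0, 1, 0], [0, 0, 0, 1], [0, 0, 0, 0]]

R1 := -1/3·R1
  [  1   2   2  -1/3 ]
  [  1   2   2     0 ]
  [ -1  -2  -1     0 ]
  [ -4  -8  -7     0 ]
R2 := R2 − R1
  [  1   2   2  -1/3 ]
  [  0   0   0   1/3 ]
  [ -1  -2  -1     0 ]
  [ -4  -8  -7     0 ]
R3 := R3 + R1
  [  1   2   2  -1/3 ]
  [  0   0   0   1/3 ]
  [  0   0   1  -1/3 ]
  [ -4  -8  -7     0 ]
R4 := R4 + 4·R1
  [ 1  2  2  -1/3 ]
  [ 0  0  0   1/3 ]
  [ 0  0  1  -1/3 ]
  [ 0  0  1  -4/3 ]
R2 <-> R3
  [ 1  2  2  -1/3 ]
  [ 0  0  1  -1/3 ]
  [ 0  0  0   1/3 ]
  [ 0  0  1  -4/3 ]
R4 := R4 − R2
  [ 1  2  2  -1/3 ]
  [ 0  0  1  -1/3 ]
  [ 0  0  0   1/3 ]
  [ 0  0  0    -1 ]
R3 := 3·R3
  [ 1  2  2  -1/3 ]
  [ 0  0  1  -1/3 ]
  [ 0  0  0     1 ]
  [ 0  0  0    -1 ]
R4 := R4 + R3
  [ 1  2  2  -1/3 ]
  [ 0  0  1  -1/3 ]
  [ 0  0  0     1 ]
  [ 0  0  0     0 ]
R2 := R2 + 1/3·R3
  [ 1  2  2  -1/3 ]
  [ 0  0  1     0 ]
  [ 0  0  0     1 ]
  [ 0  0  0     0 ]
R1 := R1 + 1/3·R3
  [ 1  2  2  0 ]
  [ 0  0  1  0 ]
  [ 0  0  0  1 ]
  [ 0  0  0  0 ]
R1 := R1 − 2·R2
  [ 1  2  0  0 ]
  [ 0  0  1  0 ]
  [ 0  0  0  1 ]
  [ 0  0  0  0 ]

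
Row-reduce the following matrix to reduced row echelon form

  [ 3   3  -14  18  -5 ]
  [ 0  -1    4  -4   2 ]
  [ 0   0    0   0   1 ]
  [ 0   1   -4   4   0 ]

[[1, 0, -2/3, 2, 0], [0, 1, -4, 4, 0], [0, 0, 0, 0, 1], [0, 0, 0, 0, 0]]

R1 ← 1/3·R1
R2 ← -1·R2
R4 ← R4 − R2
R4 ← R4 − 2·R3
R2 ← R2 + 2·R3
R1 ← R1 + 5/3·R3
R1 ← R1 − R2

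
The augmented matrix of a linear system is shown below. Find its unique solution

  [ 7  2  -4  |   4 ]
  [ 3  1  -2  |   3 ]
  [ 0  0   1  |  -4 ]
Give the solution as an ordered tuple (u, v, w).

(-2, 1, -4)

r1 -> 1/7·r1
  [ 1  2/7  -4/7  |  4/7 ]
  [ 3    1    -2  |    3 ]
  [ 0    0     1  |   -4 ]
r2 -> r2 − 3·r1
  [ 1  2/7  -4/7  |  4/7 ]
  [ 0  1/7  -2/7  |  9/7 ]
  [ 0    0     1  |   -4 ]
r2 -> 7·r2
  [ 1  2/7  -4/7  |  4/7 ]
  [ 0    1    -2  |    9 ]
  [ 0    0     1  |   -4 ]
r2 -> r2 + 2·r3
  [ 1  2/7  -4/7  |  4/7 ]
  [ 0    1     0  |    1 ]
  [ 0    0     1  |   -4 ]
r1 -> r1 + 4/7·r3
  [ 1  2/7  0  |  -12/7 ]
  [ 0    1  0  |      1 ]
  [ 0    0  1  |     -4 ]
r1 -> r1 − 2/7·r2
  [ 1  0  0  |  -2 ]
  [ 0  1  0  |   1 ]
  [ 0  0  1  |  -4 ]
Reading off the last column: u = -2, v = 1, w = -4.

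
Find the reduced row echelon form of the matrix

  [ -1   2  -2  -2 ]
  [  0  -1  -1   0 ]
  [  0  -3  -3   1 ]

r1 → -1·r1
  [ 1  -2   2  2 ]
  [ 0  -1  -1  0 ]
  [ 0  -3  -3  1 ]
r2 → -1·r2
  [ 1  -2   2  2 ]
  [ 0   1   1  0 ]
  [ 0  -3  -3  1 ]
r3 → r3 + 3·r2
  [ 1  -2  2  2 ]
  [ 0   1  1  0 ]
  [ 0   0  0  1 ]
r1 → r1 − 2·r3
  [ 1  -2  2  0 ]
  [ 0   1  1  0 ]
  [ 0   0  0  1 ]
r1 → r1 + 2·r2
  [ 1  0  4  0 ]
  [ 0  1  1  0 ]
  [ 0  0  0  1 ]

[[1, 0, 4, 0], [0, 1, 1, 0], [0, 0, 0, 1]]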